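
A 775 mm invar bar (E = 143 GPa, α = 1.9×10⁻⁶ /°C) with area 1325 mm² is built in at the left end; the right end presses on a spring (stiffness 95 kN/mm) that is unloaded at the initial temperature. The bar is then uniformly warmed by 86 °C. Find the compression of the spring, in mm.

The unrestrained thermal change is αΔT L = 1.9×10⁻⁶ × 86 × 775 = 0.1266 mm.
With a force P in the spring, the elastic change of the bar is PL/(AE) and that of the spring is P/k; compatibility requires their sum to equal δ_free.
So P = δ_free / [L/(AE) + 1/k] = 0.1266 / [ 775/(1325×143×10³) + 1/(95×10³) ].
P = 0.1266 / 1.462×10⁻⁵ = 8664 N.
Spring compression = P/k = 8664/(95×10³) = 0.0912 mm.

δ ≈ 0.0912 mm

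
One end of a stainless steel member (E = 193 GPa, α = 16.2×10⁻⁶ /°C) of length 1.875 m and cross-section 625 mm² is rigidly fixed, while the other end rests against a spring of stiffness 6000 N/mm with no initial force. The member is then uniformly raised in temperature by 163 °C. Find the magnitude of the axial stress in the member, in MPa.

σ ≈ 43.5 MPa (compressive)

If the spring were absent the member would lengthen by αΔT L = 16.2×10⁻⁶ × 163 × 1875 = 4.951 mm.
With a force P in the spring, the elastic change of the member is PL/(AE) and that of the spring is P/k; compatibility requires their sum to equal δ_free.
So P = δ_free / [L/(AE) + 1/k] = 4.951 / [ 1875/(625×193×10³) + 1/(6000) ].
P = 4.951 / 0.0001822 = 27170 N.
σ = P/A = 27170/625 = 43.48 MPa.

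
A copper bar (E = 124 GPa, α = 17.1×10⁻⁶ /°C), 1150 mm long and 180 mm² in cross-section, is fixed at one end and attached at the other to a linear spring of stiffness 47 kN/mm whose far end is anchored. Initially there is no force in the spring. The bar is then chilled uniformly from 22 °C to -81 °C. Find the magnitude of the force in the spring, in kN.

If the spring were absent the bar would shorten by αΔT L = 17.1×10⁻⁶ × 103 × 1150 = 2.025 mm.
With a force P in the spring, the elastic change of the bar is PL/(AE) and that of the spring is P/k; compatibility requires their sum to equal δ_free.
P [ L/(AE) + 1/k ] = δ_free → P [ 1150/(180×124×10³) + 1/(47×10³) ] = 2.025.
P = 2.025 / 7.28×10⁻⁵ = 27820 N.

P ≈ 27.8 kN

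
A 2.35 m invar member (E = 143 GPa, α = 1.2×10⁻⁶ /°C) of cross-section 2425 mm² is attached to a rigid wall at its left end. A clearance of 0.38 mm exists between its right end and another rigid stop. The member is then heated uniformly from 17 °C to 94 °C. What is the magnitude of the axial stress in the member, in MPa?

σ ≈ 0 MPa

If the wall were absent the member would grow by αΔT L = 1.2×10⁻⁶ × 77 × 2350 = 0.2171 mm.
This is smaller than the 0.38 mm clearance, so the member expands freely without reaching the stop — the stress is zero.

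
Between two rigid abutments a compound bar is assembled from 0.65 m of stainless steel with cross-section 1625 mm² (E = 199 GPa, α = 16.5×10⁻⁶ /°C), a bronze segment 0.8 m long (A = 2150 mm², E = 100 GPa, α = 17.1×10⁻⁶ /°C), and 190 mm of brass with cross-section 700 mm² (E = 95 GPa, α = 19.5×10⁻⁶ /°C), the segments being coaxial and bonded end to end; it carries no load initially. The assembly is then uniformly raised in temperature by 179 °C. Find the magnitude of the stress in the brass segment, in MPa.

σ ≈ 837 MPa (compressive)

Free thermal expansion of the whole bar: Σ αᵢΔT Lᵢ = 16.5×10⁻⁶×179×650 + 17.1×10⁻⁶×179×800 + 19.5×10⁻⁶×179×190 = 5.032 mm.
The rigid supports impose zero overall length change; the single axial force P common to all segments must satisfy P Σ Lᵢ/(AᵢEᵢ) = δ_free.
Σ Lᵢ/(AᵢEᵢ) = 650/(1625×199×10³) + 800/(2150×100×10³) + 190/(700×95×10³) = 8.588×10⁻⁶ mm/N.
So P = 5.032 / 8.588×10⁻⁶ = 585.9 kN, compressive.
σ_{brass} = P / A = 585900 / 700 = 837 MPa.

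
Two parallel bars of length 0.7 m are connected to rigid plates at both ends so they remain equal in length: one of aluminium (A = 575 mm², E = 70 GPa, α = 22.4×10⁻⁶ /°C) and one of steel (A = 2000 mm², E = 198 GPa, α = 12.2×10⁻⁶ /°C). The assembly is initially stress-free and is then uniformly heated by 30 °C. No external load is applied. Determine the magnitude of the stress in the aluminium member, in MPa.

Equilibrium of a rigid end plate with no external load gives equal and opposite internal forces ±P in the two members. Since α_{aluminium} > α_{steel}, heating drives the aluminium into compression and the steel into tension.
Setting the final lengths equal and cancelling L: (α₁ − α₂)ΔT = P/(A₁E₁) + P/(A₂E₂).
|α₁ − α₂|·ΔT = 10.2×10⁻⁶ × 30 = 0.000306.
1/(A₁E₁) + 1/(A₂E₂) = 1/(575×70×10³) + 1/(2000×198×10³) = 2.737×10⁻⁸ N⁻¹.
So P = 0.000306 / 2.737×10⁻⁸ = 11.18 kN.
σ_{aluminium} = P/A₁ = 11180/575 = 19.44 MPa, compressive.

σ ≈ 19.4 MPa (compressive)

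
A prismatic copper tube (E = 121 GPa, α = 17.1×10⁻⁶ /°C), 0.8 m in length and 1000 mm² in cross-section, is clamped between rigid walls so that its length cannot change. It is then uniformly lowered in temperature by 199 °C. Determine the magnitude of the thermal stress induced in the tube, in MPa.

σ ≈ 412 MPa (tensile)

With length fixed, the mechanical strain must cancel the thermal strain αΔT = 17.1×10⁻⁶ × 199 = 3402.9×10⁻⁶.
Hence σ = E·αΔT = 121×10³ × 3402.9×10⁻⁶ = 411.8 MPa, tensile.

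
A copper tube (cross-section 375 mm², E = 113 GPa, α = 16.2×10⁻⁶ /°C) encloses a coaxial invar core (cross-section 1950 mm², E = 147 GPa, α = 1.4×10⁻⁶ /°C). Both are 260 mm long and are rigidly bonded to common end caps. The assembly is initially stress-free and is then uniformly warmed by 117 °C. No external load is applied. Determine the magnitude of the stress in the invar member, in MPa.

Both members must finish at the same length. With the larger α, the copper tends to over-expand; the plates restrain it, putting the copper in compression and the invar in tension. With no external load the two internal forces are equal and opposite, magnitude P.
Setting the final lengths equal and cancelling L: (α₁ − α₂)ΔT = P/(A₁E₁) + P/(A₂E₂).
|α₁ − α₂|·ΔT = 14.8×10⁻⁶ × 117 = 0.001732.
1/(A₁E₁) + 1/(A₂E₂) = 1/(375×113×10³) + 1/(1950×147×10³) = 2.709×10⁻⁸ N⁻¹.
P = 0.001732 / 2.709×10⁻⁸ = 63930 N = 63.93 kN.
σ_{invar} = P/A₂ = 63930/1950 = 32.78 MPa, tensile.

σ ≈ 32.8 MPa (tensile)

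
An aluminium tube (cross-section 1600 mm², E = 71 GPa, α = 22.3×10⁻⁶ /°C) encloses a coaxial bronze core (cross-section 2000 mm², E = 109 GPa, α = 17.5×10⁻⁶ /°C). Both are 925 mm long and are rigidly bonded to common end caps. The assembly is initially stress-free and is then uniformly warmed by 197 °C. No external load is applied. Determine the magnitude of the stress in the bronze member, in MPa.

Both members must finish at the same length. With the larger α, the aluminium tends to over-expand; the plates restrain it, putting the aluminium in compression and the bronze in tension. With no external load the two internal forces are equal and opposite, magnitude P.
Compatibility of the two members (thermal + elastic change equal): (α₁ − α₂)ΔT = P·[1/(A₁E₁) + 1/(A₂E₂)].
|α₁ − α₂|·ΔT = 4.8×10⁻⁶ × 197 = 0.0009456.
1/(A₁E₁) + 1/(A₂E₂) = 1/(1600×71×10³) + 1/(2000×109×10³) = 1.339×10⁻⁸ N⁻¹.
So P = 0.0009456 / 1.339×10⁻⁸ = 70.62 kN.
σ_{bronze} = P/A₂ = 70620/2000 = 35.31 MPa, tensile.

σ ≈ 35.3 MPa (tensile)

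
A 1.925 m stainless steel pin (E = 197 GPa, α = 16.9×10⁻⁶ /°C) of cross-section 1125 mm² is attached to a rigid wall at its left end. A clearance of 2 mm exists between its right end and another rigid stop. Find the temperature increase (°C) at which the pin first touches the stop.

Contact occurs when the free expansion equals the gap: αΔT L = 2 mm.
ΔT = 2 / (16.9×10⁻⁶ × 1925) = 61.48 °C.

ΔT ≈ 61.5 °C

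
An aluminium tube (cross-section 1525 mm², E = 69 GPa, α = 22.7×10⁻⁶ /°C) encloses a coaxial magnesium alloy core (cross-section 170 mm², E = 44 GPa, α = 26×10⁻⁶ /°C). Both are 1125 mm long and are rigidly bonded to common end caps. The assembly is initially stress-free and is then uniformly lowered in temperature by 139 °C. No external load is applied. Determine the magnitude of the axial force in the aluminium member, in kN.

P ≈ 3.2 kN (compressive in the aluminium)

Both members must finish at the same length. With the larger α, the magnesium alloy tends to over-contract; the plates restrain it, putting the magnesium alloy in tension and the aluminium in compression. With no external load the two internal forces are equal and opposite, magnitude P.
Compatibility of the two members (thermal + elastic change equal): (α₁ − α₂)ΔT = P·[1/(A₁E₁) + 1/(A₂E₂)].
|α₁ − α₂|·ΔT = 3.3×10⁻⁶ × 139 = 0.0004587.
1/(A₁E₁) + 1/(A₂E₂) = 1/(1525×69×10³) + 1/(170×44×10³) = 1.432×10⁻⁷ N⁻¹.
So P = 0.0004587 / 1.432×10⁻⁷ = 3.203 kN.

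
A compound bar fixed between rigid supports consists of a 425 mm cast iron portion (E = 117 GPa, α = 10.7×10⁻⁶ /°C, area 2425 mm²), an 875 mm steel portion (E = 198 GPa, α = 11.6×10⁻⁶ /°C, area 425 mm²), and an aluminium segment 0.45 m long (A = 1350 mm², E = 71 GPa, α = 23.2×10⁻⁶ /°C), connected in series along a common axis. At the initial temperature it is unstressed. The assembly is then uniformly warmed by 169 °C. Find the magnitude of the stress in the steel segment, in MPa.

With the walls removed the bar would change length by δ_free = Σ αᵢΔT Lᵢ = 10.7×10⁻⁶×169×425 + 11.6×10⁻⁶×169×875 + 23.2×10⁻⁶×169×450 = 4.248 mm.
The rigid supports impose zero overall length change; the single axial force P common to all segments must satisfy P Σ Lᵢ/(AᵢEᵢ) = δ_free.
The series flexibility is Σ Lᵢ/(AᵢEᵢ) = 425/(2425×117×10³) + 875/(425×198×10³) + 450/(1350×71×10³) = 1.659×10⁻⁵ mm/N.
So P = 4.248 / 1.659×10⁻⁵ = 256.1 kN, compressive.
σ_{steel} = P / A = 256100 / 425 = 602.5 MPa.

σ ≈ 602 MPa (compressive)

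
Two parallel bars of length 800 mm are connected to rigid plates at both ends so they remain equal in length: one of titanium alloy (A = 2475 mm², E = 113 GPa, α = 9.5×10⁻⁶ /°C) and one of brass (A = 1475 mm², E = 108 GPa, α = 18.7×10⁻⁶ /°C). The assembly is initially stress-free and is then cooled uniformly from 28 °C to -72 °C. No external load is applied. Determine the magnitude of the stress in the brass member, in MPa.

σ ≈ 63.3 MPa (tensile)

The brass has the larger α, so on cooling it would change length more than the titanium alloy if both were free. The rigid plates force a common final length, so the brass is put into tension and the titanium alloy into compression, with equal and opposite forces P (no external load).
Equating the net (thermal + elastic) strains gives |α₁ − α₂|·ΔT = P·[1/(A₁E₁) + 1/(A₂E₂)].
|α₁ − α₂|·ΔT = 9.2×10⁻⁶ × 100 = 0.00092.
1/(A₁E₁) + 1/(A₂E₂) = 1/(2475×113×10³) + 1/(1475×108×10³) = 9.853×10⁻⁹ N⁻¹.
P = 0.00092 / 9.853×10⁻⁹ = 93370 N = 93.37 kN.
σ_{brass} = P/A₂ = 93370/1475 = 63.3 MPa, tensile.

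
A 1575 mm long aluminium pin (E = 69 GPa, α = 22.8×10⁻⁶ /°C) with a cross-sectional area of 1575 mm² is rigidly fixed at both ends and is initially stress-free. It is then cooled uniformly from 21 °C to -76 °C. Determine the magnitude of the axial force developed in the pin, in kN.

P ≈ 240 kN (tensile)

The ends cannot move, so σ = EαΔT = 69×10³ × 22.8×10⁻⁶ × 97 = 152.6 MPa.
Axial force P = σA = 152.6 × 1575 = 240300 N = 240.3 kN, tensile.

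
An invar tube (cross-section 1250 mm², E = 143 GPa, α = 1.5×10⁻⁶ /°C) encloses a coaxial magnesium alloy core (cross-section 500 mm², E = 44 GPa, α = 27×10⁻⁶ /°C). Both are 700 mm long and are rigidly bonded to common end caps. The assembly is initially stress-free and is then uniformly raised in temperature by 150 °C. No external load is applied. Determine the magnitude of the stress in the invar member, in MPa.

The magnesium alloy has the larger α, so on heating it would change length more than the invar if both were free. The rigid plates force a common final length, so the magnesium alloy is put into compression and the invar into tension, with equal and opposite forces P (no external load).
Equating the net (thermal + elastic) strains gives |α₁ − α₂|·ΔT = P·[1/(A₁E₁) + 1/(A₂E₂)].
|α₁ − α₂|·ΔT = 25.5×10⁻⁶ × 150 = 0.003825.
1/(A₁E₁) + 1/(A₂E₂) = 1/(1250×143×10³) + 1/(500×44×10³) = 5.105×10⁻⁸ N⁻¹.
P = 0.003825 / 5.105×10⁻⁸ = 74930 N = 74.93 kN.
σ_{invar} = P/A₁ = 74930/1250 = 59.94 MPa, tensile.

σ ≈ 59.9 MPa (tensile)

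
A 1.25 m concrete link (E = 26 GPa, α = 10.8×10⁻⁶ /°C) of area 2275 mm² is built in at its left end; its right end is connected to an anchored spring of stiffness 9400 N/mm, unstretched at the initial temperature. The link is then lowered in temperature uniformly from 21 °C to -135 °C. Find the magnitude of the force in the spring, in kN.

Free thermal contraction: δ_free = αΔT L = 10.8×10⁻⁶ × 156 × 1250 = 2.106 mm.
With a force P in the spring, the elastic change of the link is PL/(AE) and that of the spring is P/k; compatibility requires their sum to equal δ_free.
So P = δ_free / [L/(AE) + 1/k] = 2.106 / [ 1250/(2275×26×10³) + 1/(9400) ].
P = 2.106 / 0.0001275 = 16520 N.

P ≈ 16.5 kN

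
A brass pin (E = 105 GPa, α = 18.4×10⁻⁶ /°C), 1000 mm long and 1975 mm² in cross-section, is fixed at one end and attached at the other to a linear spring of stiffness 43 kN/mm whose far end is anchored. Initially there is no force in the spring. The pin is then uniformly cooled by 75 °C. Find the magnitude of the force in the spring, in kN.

Free thermal contraction: δ_free = αΔT L = 18.4×10⁻⁶ × 75 × 1000 = 1.38 mm.
With a force P in the spring, the elastic change of the pin is PL/(AE) and that of the spring is P/k; compatibility requires their sum to equal δ_free.
P [ L/(AE) + 1/k ] = δ_free → P [ 1000/(1975×105×10³) + 1/(43×10³) ] = 1.38.
P = 1.38 / 2.808×10⁻⁵ = 49150 N.

P ≈ 49.1 kN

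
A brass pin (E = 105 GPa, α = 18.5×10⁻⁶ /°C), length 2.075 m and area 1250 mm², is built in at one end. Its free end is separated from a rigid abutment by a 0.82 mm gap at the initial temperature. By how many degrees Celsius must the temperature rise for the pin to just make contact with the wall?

ΔT ≈ 21.4 °C

The gap closes when αΔT L = 0.82 mm, since the pin is still unstressed at that instant.
ΔT = 0.82 / (18.5×10⁻⁶ × 2075) = 21.36 °C.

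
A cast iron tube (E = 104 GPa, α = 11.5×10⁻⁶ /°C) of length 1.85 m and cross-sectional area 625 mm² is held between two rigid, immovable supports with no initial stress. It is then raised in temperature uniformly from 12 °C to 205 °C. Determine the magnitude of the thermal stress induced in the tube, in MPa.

Because both ends are immovable the net strain is zero, and the suppressed thermal strain is αΔT = 11.5×10⁻⁶ × 193 = 2219.5×10⁻⁶.
Hence σ = E·αΔT = 104×10³ × 2219.5×10⁻⁶ = 230.8 MPa, compressive.

σ ≈ 231 MPa (compressive)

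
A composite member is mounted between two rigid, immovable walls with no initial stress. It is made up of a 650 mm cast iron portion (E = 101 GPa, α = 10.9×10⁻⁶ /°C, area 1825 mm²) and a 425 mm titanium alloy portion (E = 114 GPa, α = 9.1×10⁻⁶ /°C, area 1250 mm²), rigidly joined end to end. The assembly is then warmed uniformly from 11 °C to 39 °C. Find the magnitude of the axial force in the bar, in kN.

Free thermal expansion of the whole bar: Σ αᵢΔT Lᵢ = 10.9×10⁻⁶×28×650 + 9.1×10⁻⁶×28×425 = 0.3067 mm.
The walls prevent any net length change, so an axial force P (same in every segment) develops. Compatibility: P · Σ Lᵢ/(AᵢEᵢ) = δ_free.
Σ Lᵢ/(AᵢEᵢ) = 650/(1825×101×10³) + 425/(1250×114×10³) = 6.509×10⁻⁶ mm/N.
Hence P = δ_free / Σ(L/AE) = 0.3067/6.509×10⁻⁶ = 47.12 kN (compressive).

P ≈ 47.1 kN (compressive)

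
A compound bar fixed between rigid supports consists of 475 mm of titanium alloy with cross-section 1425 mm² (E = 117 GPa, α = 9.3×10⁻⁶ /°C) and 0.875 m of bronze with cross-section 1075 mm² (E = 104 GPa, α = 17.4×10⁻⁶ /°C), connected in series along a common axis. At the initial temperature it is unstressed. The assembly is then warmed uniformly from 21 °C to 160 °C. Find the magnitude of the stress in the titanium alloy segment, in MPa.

Free thermal expansion of the whole bar: Σ αᵢΔT Lᵢ = 9.3×10⁻⁶×139×475 + 17.4×10⁻⁶×139×875 = 2.73 mm.
The rigid supports impose zero overall length change; the single axial force P common to all segments must satisfy P Σ Lᵢ/(AᵢEᵢ) = δ_free.
Σ Lᵢ/(AᵢEᵢ) = 475/(1425×117×10³) + 875/(1075×104×10³) = 1.068×10⁻⁵ mm/N.
Hence P = δ_free / Σ(L/AE) = 2.73/1.068×10⁻⁵ = 255.8 kN (compressive).
σ_{titanium alloy} = P / A = 255800 / 1425 = 179.5 MPa.

σ ≈ 179 MPa (compressive)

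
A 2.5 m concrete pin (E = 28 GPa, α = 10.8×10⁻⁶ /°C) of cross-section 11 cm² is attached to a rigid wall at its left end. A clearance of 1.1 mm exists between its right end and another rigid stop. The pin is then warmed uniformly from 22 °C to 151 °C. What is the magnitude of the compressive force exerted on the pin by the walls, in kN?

P ≈ 29.4 kN

Free thermal elongation = αΔT L = 10.8×10⁻⁶ × 129 × 2500 = 3.483 mm.
After closing the 1.1 mm clearance, 3.483 − 1.1 = 2.383 mm of expansion remains to be suppressed by the wall.
So σ = E(δ_free − g)/L = 28×10³ × 2.383/2500 = 26.69 MPa.
Force on the wall = σA = 26.69 × 1100 mm² = 29.36 kN.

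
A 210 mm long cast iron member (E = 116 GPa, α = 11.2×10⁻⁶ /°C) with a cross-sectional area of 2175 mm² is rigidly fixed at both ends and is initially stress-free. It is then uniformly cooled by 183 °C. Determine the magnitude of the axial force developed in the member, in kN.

P ≈ 517 kN (tensile)

Full restraint means ε = 0, so the stress is σ = EαΔT = 116×10³ × 11.2×10⁻⁶ × 183 = 237.8 MPa.
Then P = σA = 237.8 × 2175 mm² = 517.1 kN, tensile.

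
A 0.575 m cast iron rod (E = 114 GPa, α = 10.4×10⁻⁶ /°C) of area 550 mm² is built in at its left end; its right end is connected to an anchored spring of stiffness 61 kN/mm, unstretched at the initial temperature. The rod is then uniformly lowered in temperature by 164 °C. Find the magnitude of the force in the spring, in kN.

P ≈ 38.4 kN

If the spring were absent the rod would shorten by αΔT L = 10.4×10⁻⁶ × 164 × 575 = 0.9807 mm.
With a force P in the spring, the elastic change of the rod is PL/(AE) and that of the spring is P/k; compatibility requires their sum to equal δ_free.
So P = δ_free / [L/(AE) + 1/k] = 0.9807 / [ 575/(550×114×10³) + 1/(61×10³) ].
P = 0.9807 / 2.556×10⁻⁵ = 38360 N.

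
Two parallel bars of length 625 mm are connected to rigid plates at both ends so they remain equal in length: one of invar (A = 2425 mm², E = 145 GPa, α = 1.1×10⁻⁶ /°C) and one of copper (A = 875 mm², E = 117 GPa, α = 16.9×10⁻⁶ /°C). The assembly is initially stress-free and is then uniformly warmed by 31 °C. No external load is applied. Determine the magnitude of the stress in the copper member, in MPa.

The copper has the larger α, so on heating it would change length more than the invar if both were free. The rigid plates force a common final length, so the copper is put into compression and the invar into tension, with equal and opposite forces P (no external load).
Setting the final lengths equal and cancelling L: (α₁ − α₂)ΔT = P/(A₁E₁) + P/(A₂E₂).
|α₁ − α₂|·ΔT = 15.8×10⁻⁶ × 31 = 0.0004898.
1/(A₁E₁) + 1/(A₂E₂) = 1/(2425×145×10³) + 1/(875×117×10³) = 1.261×10⁻⁸ N⁻¹.
So P = 0.0004898 / 1.261×10⁻⁸ = 38.84 kN.
σ_{copper} = P/A₂ = 38840/875 = 44.38 MPa, compressive.

σ ≈ 44.4 MPa (compressive)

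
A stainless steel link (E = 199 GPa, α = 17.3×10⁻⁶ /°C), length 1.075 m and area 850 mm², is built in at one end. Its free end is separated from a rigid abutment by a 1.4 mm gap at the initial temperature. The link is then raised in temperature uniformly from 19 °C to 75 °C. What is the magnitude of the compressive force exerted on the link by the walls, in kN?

Free thermal elongation = αΔT L = 17.3×10⁻⁶ × 56 × 1075 = 1.041 mm.
This is smaller than the 1.4 mm clearance, so the link expands freely without reaching the stop — the stress is zero.

P ≈ 0 kN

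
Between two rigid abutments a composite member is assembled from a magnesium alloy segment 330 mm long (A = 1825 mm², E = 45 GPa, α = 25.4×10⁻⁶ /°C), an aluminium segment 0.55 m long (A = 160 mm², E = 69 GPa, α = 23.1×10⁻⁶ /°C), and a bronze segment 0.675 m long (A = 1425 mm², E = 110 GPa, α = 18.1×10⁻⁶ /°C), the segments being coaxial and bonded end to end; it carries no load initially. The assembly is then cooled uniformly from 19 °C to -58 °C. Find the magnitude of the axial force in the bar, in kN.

If the supports were absent, the total length change would be Σ αᵢΔT Lᵢ = 25.4×10⁻⁶×77×330 + 23.1×10⁻⁶×77×550 + 18.1×10⁻⁶×77×675 = 2.564 mm.
The rigid supports impose zero overall length change; the single axial force P common to all segments must satisfy P Σ Lᵢ/(AᵢEᵢ) = δ_free.
Σ Lᵢ/(AᵢEᵢ) = 330/(1825×45×10³) + 550/(160×69×10³) + 675/(1425×110×10³) = 5.814×10⁻⁵ mm/N.
Hence P = δ_free / Σ(L/AE) = 2.564/5.814×10⁻⁵ = 44.11 kN (tensile).

P ≈ 44.1 kN (tensile)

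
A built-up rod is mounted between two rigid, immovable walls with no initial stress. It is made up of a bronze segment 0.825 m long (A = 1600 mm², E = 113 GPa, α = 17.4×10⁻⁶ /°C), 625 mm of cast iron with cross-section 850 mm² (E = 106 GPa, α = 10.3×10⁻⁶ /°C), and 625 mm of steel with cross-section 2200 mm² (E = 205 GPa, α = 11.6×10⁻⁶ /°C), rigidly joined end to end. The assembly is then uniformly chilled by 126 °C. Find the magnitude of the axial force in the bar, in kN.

Free thermal contraction of the whole bar: Σ αᵢΔT Lᵢ = 17.4×10⁻⁶×126×825 + 10.3×10⁻⁶×126×625 + 11.6×10⁻⁶×126×625 = 3.533 mm.
The walls prevent any net length change, so an axial force P (same in every segment) develops. Compatibility: P · Σ Lᵢ/(AᵢEᵢ) = δ_free.
The series flexibility is Σ Lᵢ/(AᵢEᵢ) = 825/(1600×113×10³) + 625/(850×106×10³) + 625/(2200×205×10³) = 1.289×10⁻⁵ mm/N.
Hence P = δ_free / Σ(L/AE) = 3.533/1.289×10⁻⁵ = 274.2 kN (tensile).

P ≈ 274 kN (tensile)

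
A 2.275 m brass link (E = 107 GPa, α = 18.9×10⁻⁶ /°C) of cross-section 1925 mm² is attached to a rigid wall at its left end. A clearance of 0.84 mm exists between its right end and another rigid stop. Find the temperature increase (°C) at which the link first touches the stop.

ΔT ≈ 19.5 °C

The gap closes when αΔT L = 0.84 mm, since the link is still unstressed at that instant.
So ΔT = g/(αL) = 0.84/(18.9×10⁻⁶ × 2275) = 19.54 °C.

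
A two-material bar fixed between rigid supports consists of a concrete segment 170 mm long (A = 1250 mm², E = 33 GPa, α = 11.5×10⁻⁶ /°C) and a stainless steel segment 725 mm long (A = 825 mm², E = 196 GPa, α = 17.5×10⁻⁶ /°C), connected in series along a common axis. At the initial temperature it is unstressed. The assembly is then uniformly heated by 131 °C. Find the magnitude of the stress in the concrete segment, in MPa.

σ ≈ 178 MPa (compressive)

Free thermal expansion of the whole bar: Σ αᵢΔT Lᵢ = 11.5×10⁻⁶×131×170 + 17.5×10⁻⁶×131×725 = 1.918 mm.
The walls prevent any net length change, so an axial force P (same in every segment) develops. Compatibility: P · Σ Lᵢ/(AᵢEᵢ) = δ_free.
Σ Lᵢ/(AᵢEᵢ) = 170/(1250×33×10³) + 725/(825×196×10³) = 8.605×10⁻⁶ mm/N.
Hence P = δ_free / Σ(L/AE) = 1.918/8.605×10⁻⁶ = 222.9 kN (compressive).
σ_{concrete} = P / A = 222900 / 1250 = 178.3 MPa.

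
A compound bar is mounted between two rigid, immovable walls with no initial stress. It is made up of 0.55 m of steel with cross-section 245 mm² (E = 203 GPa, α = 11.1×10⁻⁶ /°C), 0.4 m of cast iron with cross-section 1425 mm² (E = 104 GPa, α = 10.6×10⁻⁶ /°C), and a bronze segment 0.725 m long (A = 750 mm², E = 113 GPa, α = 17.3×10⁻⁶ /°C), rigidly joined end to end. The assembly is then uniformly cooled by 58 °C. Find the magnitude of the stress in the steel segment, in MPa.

Free thermal contraction of the whole bar: Σ αᵢΔT Lᵢ = 11.1×10⁻⁶×58×550 + 10.6×10⁻⁶×58×400 + 17.3×10⁻⁶×58×725 = 1.327 mm.
The rigid supports impose zero overall length change; the single axial force P common to all segments must satisfy P Σ Lᵢ/(AᵢEᵢ) = δ_free.
The series flexibility is Σ Lᵢ/(AᵢEᵢ) = 550/(245×203×10³) + 400/(1425×104×10³) + 725/(750×113×10³) = 2.231×10⁻⁵ mm/N.
So P = 1.327 / 2.231×10⁻⁵ = 59.5 kN, tensile.
σ_{steel} = P / A = 59500 / 245 = 242.8 MPa.

σ ≈ 243 MPa (tensile)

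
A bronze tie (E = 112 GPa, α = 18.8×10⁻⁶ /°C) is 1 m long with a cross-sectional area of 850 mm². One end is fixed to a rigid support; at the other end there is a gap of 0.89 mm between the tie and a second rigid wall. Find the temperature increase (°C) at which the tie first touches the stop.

Contact occurs when the free expansion equals the gap: αΔT L = 0.89 mm.
So ΔT = g/(αL) = 0.89/(18.8×10⁻⁶ × 1000) = 47.34 °C.

ΔT ≈ 47.3 °C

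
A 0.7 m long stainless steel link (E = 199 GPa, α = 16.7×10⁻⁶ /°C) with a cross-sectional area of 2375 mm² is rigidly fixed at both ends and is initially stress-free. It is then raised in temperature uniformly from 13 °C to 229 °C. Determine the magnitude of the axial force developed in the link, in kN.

P ≈ 1700 kN (compressive)

Full restraint means ε = 0, so the stress is σ = EαΔT = 199×10³ × 16.7×10⁻⁶ × 216 = 717.8 MPa.
P = AEαΔT = 2375 × 199×10³ × 16.7×10⁻⁶ × 216 = 1705 kN (compressive).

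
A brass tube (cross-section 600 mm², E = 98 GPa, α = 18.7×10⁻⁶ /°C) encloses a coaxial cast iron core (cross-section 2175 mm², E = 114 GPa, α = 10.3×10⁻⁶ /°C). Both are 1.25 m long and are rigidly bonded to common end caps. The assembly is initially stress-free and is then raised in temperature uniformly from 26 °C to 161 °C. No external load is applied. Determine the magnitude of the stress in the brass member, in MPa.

σ ≈ 89.8 MPa (compressive)

The brass has the larger α, so on heating it would change length more than the cast iron if both were free. The rigid plates force a common final length, so the brass is put into compression and the cast iron into tension, with equal and opposite forces P (no external load).
Compatibility of the two members (thermal + elastic change equal): (α₁ − α₂)ΔT = P·[1/(A₁E₁) + 1/(A₂E₂)].
|α₁ − α₂|·ΔT = 8.4×10⁻⁶ × 135 = 0.001134.
1/(A₁E₁) + 1/(A₂E₂) = 1/(600×98×10³) + 1/(2175×114×10³) = 2.104×10⁻⁸ N⁻¹.
So P = 0.001134 / 2.104×10⁻⁸ = 53.9 kN.
σ_{brass} = P/A₁ = 53900/600 = 89.83 MPa, compressive.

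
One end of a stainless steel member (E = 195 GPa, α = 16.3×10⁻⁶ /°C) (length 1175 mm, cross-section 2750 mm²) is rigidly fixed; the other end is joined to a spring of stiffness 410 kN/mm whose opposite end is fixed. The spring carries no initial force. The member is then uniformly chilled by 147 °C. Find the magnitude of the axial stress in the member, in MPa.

σ ≈ 221 MPa (tensile)

Free thermal contraction: δ_free = αΔT L = 16.3×10⁻⁶ × 147 × 1175 = 2.815 mm.
Let P be the tensile force in the spring. The member extends elastically by PL/(AE) and the spring stretches by P/k; together these equal δ_free.
P [ L/(AE) + 1/k ] = δ_free → P [ 1175/(2750×195×10³) + 1/(410×10³) ] = 2.815.
P = 2.815 / 4.63×10⁻⁶ = 608100 N.
σ = P/A = 608100/2750 = 221.1 MPa.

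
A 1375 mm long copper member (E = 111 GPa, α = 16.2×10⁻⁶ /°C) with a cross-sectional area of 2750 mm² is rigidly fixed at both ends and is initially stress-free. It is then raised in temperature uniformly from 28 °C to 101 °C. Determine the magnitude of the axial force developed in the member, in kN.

With zero net strain, σ = E·αΔT = 111 GPa × 16.2×10⁻⁶ × 73 = 131.3 MPa.
P = AEαΔT = 2750 × 111×10³ × 16.2×10⁻⁶ × 73 = 361 kN (compressive).

P ≈ 361 kN (compressive)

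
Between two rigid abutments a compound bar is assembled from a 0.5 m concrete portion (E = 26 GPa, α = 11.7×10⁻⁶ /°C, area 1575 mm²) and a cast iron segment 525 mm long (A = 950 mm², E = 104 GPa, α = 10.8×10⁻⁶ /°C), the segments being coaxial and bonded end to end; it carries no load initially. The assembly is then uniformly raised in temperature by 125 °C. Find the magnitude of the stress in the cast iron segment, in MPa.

Free thermal expansion of the whole bar: Σ αᵢΔT Lᵢ = 11.7×10⁻⁶×125×500 + 10.8×10⁻⁶×125×525 = 1.44 mm.
The rigid supports impose zero overall length change; the single axial force P common to all segments must satisfy P Σ Lᵢ/(AᵢEᵢ) = δ_free.
Σ Lᵢ/(AᵢEᵢ) = 500/(1575×26×10³) + 525/(950×104×10³) = 1.752×10⁻⁵ mm/N.
P = 1.44 / 1.752×10⁻⁵ = 82170 N = 82.17 kN, compressive.
σ_{cast iron} = P / A = 82170 / 950 = 86.5 MPa.

σ ≈ 86.5 MPa (compressive)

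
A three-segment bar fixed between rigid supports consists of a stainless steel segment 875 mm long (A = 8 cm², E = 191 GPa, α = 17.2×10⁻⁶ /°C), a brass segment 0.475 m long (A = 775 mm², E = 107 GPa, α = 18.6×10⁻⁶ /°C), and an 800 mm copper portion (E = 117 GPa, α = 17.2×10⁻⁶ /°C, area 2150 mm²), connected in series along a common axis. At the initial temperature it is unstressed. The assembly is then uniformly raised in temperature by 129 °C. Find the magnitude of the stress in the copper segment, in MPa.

σ ≈ 154 MPa (compressive)

With the walls removed the bar would change length by δ_free = Σ αᵢΔT Lᵢ = 17.2×10⁻⁶×129×875 + 18.6×10⁻⁶×129×475 + 17.2×10⁻⁶×129×800 = 4.856 mm.
Since the ends are fixed, an axial force P builds up, equal in every segment, with P · Σ Lᵢ/(AᵢEᵢ) = δ_free.
The series flexibility is Σ Lᵢ/(AᵢEᵢ) = 875/(800×191×10³) + 475/(775×107×10³) + 800/(2150×117×10³) = 1.463×10⁻⁵ mm/N.
So P = 4.856 / 1.463×10⁻⁵ = 331.8 kN, compressive.
σ_{copper} = P / A = 331800 / 2150 = 154.3 MPa.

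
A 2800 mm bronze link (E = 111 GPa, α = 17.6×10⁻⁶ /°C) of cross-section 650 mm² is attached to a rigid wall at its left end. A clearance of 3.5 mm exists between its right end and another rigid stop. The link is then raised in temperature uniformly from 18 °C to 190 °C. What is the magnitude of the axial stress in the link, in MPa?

Free thermal elongation = αΔT L = 17.6×10⁻⁶ × 172 × 2800 = 8.476 mm.
This exceeds the 3.5 mm gap, so the wall pushes back. The portion of expansion that must be recovered elastically is δ_free − gap = 8.476 − 3.5 = 4.976 mm.
Compatibility: PL/(AE) = 4.976 mm, so σ = P/A = E × (4.976/2800) = 197.3 MPa.

σ ≈ 197 MPa (compressive)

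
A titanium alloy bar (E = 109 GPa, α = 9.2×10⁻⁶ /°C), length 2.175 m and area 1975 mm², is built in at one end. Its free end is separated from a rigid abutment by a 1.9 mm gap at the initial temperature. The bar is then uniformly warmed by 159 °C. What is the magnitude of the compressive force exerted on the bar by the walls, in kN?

Free thermal elongation = αΔT L = 9.2×10⁻⁶ × 159 × 2175 = 3.182 mm.
The gap closes (δ_free > 1.9 mm) and the wall then resists a further 3.182 − 1.9 = 1.282 mm of expansion.
Compatibility: PL/(AE) = 1.282 mm, so σ = P/A = E × (1.282/2175) = 64.23 MPa.
P = σA = 64.23 × 1975 = 126.8 kN.

P ≈ 127 kN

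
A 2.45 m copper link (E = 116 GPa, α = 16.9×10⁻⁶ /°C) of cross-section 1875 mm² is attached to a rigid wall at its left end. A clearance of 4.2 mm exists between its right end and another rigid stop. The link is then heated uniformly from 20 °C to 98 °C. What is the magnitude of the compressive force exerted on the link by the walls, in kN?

Free thermal elongation = αΔT L = 16.9×10⁻⁶ × 78 × 2450 = 3.23 mm.
This is smaller than the 4.2 mm clearance, so the link expands freely without reaching the stop — the stress is zero.

P ≈ 0 kN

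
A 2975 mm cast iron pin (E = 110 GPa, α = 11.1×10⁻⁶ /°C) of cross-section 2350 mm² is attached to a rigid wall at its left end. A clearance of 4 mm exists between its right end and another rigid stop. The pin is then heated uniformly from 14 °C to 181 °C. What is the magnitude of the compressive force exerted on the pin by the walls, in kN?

If the wall were absent the pin would grow by αΔT L = 11.1×10⁻⁶ × 167 × 2975 = 5.515 mm.
After closing the 4 mm clearance, 5.515 − 4 = 1.515 mm of expansion remains to be suppressed by the wall.
That suppressed elongation corresponds to σ = E·Δ/L = 110×10³ × 1.515/2975 = 56.01 MPa.
P = σA = 56.01 × 2350 = 131.6 kN.

P ≈ 132 kN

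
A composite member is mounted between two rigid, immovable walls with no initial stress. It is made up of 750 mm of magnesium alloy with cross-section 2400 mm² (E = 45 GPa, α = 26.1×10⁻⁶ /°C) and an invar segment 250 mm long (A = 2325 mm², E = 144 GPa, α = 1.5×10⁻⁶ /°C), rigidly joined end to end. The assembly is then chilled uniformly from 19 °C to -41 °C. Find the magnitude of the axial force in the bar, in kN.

With the walls removed the bar would change length by δ_free = Σ αᵢΔT Lᵢ = 26.1×10⁻⁶×60×750 + 1.5×10⁻⁶×60×250 = 1.197 mm.
The walls prevent any net length change, so an axial force P (same in every segment) develops. Compatibility: P · Σ Lᵢ/(AᵢEᵢ) = δ_free.
Σ Lᵢ/(AᵢEᵢ) = 750/(2400×45×10³) + 250/(2325×144×10³) = 7.691×10⁻⁶ mm/N.
Hence P = δ_free / Σ(L/AE) = 1.197/7.691×10⁻⁶ = 155.6 kN (tensile).

P ≈ 156 kN (tensile)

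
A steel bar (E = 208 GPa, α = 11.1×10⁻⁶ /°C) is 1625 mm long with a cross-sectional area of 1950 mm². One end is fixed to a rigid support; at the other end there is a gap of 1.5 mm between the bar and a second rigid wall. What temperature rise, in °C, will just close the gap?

ΔT ≈ 83.2 °C

Contact occurs when the free expansion equals the gap: αΔT L = 1.5 mm.
So ΔT = g/(αL) = 1.5/(11.1×10⁻⁶ × 1625) = 83.16 °C.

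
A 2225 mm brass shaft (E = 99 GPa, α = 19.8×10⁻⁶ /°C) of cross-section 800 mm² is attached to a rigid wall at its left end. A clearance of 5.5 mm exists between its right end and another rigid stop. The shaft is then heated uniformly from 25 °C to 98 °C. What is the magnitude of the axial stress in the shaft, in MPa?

Unrestrained expansion: δ_free = αΔT L = 19.8×10⁻⁶ × 73 × 2225 = 3.216 mm.
Since δ_free = 3.22 mm is less than the 5.5 mm gap, the shaft never touches the wall. No axial force develops.

σ ≈ 0 MPa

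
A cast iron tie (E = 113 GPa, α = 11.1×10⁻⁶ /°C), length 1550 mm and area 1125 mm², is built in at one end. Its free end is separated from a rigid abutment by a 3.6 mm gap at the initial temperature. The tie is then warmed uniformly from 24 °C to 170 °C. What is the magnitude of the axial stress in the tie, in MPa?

σ ≈ 0 MPa

Free thermal elongation = αΔT L = 11.1×10⁻⁶ × 146 × 1550 = 2.512 mm.
Since δ_free = 2.51 mm is less than the 3.6 mm gap, the tie never touches the wall. No axial force develops.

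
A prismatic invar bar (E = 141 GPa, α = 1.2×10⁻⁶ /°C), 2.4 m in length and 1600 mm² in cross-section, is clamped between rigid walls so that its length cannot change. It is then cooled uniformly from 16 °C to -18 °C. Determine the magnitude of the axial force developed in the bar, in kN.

P ≈ 9.2 kN (tensile)

With zero net strain, σ = E·αΔT = 141 GPa × 1.2×10⁻⁶ × 34 = 5.753 MPa.
Axial force P = σA = 5.753 × 1600 = 9204 N = 9.204 kN, tensile.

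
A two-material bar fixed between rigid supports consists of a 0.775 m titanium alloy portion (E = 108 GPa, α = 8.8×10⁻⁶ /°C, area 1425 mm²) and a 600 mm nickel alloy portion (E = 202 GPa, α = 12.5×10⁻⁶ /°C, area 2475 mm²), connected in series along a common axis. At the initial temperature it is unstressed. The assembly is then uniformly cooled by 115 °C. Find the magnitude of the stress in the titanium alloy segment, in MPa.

σ ≈ 185 MPa (tensile)

Free thermal contraction of the whole bar: Σ αᵢΔT Lᵢ = 8.8×10⁻⁶×115×775 + 12.5×10⁻⁶×115×600 = 1.647 mm.
Since the ends are fixed, an axial force P builds up, equal in every segment, with P · Σ Lᵢ/(AᵢEᵢ) = δ_free.
Σ Lᵢ/(AᵢEᵢ) = 775/(1425×108×10³) + 600/(2475×202×10³) = 6.236×10⁻⁶ mm/N.
So P = 1.647 / 6.236×10⁻⁶ = 264.1 kN, tensile.
σ_{titanium alloy} = P / A = 264100 / 1425 = 185.3 MPa.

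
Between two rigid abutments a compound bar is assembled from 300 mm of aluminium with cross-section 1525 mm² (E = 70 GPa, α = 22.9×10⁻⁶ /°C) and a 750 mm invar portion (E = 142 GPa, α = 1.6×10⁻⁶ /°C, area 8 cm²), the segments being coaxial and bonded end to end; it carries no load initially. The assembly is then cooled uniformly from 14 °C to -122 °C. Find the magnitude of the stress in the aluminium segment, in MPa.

If the supports were absent, the total length change would be Σ αᵢΔT Lᵢ = 22.9×10⁻⁶×136×300 + 1.6×10⁻⁶×136×750 = 1.098 mm.
Since the ends are fixed, an axial force P builds up, equal in every segment, with P · Σ Lᵢ/(AᵢEᵢ) = δ_free.
Σ Lᵢ/(AᵢEᵢ) = 300/(1525×70×10³) + 750/(800×142×10³) = 9.412×10⁻⁶ mm/N.
Hence P = δ_free / Σ(L/AE) = 1.098/9.412×10⁻⁶ = 116.6 kN (tensile).
σ_{aluminium} = P / A = 116600 / 1525 = 76.46 MPa.

σ ≈ 76.5 MPa (tensile)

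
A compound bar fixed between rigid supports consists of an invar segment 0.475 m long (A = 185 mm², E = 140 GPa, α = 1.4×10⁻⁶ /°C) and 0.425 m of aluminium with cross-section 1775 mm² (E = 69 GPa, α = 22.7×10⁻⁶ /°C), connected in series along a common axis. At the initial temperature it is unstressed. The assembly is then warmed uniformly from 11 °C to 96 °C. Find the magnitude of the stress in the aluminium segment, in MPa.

Free thermal expansion of the whole bar: Σ αᵢΔT Lᵢ = 1.4×10⁻⁶×85×475 + 22.7×10⁻⁶×85×425 = 0.8766 mm.
The walls prevent any net length change, so an axial force P (same in every segment) develops. Compatibility: P · Σ Lᵢ/(AᵢEᵢ) = δ_free.
Σ Lᵢ/(AᵢEᵢ) = 475/(185×140×10³) + 425/(1775×69×10³) = 2.181×10⁻⁵ mm/N.
P = 0.8766 / 2.181×10⁻⁵ = 40190 N = 40.19 kN, compressive.
σ_{aluminium} = P / A = 40190 / 1775 = 22.64 MPa.

σ ≈ 22.6 MPa (compressive)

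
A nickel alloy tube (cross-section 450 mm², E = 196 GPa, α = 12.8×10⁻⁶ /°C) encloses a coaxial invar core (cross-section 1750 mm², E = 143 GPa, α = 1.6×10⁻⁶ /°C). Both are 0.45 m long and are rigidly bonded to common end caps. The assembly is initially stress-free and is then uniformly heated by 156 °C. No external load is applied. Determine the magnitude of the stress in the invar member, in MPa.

Equilibrium of a rigid end plate with no external load gives equal and opposite internal forces ±P in the two members. Since α_{nickel alloy} > α_{invar}, heating drives the nickel alloy into compression and the invar into tension.
Setting the final lengths equal and cancelling L: (α₁ − α₂)ΔT = P/(A₁E₁) + P/(A₂E₂).
|α₁ − α₂|·ΔT = 11.2×10⁻⁶ × 156 = 0.001747.
1/(A₁E₁) + 1/(A₂E₂) = 1/(450×196×10³) + 1/(1750×143×10³) = 1.533×10⁻⁸ N⁻¹.
P = 0.001747 / 1.533×10⁻⁸ = 113900 N = 113.9 kN.
σ_{invar} = P/A₂ = 113900/1750 = 65.11 MPa, tensile.

σ ≈ 65.1 MPa (tensile)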